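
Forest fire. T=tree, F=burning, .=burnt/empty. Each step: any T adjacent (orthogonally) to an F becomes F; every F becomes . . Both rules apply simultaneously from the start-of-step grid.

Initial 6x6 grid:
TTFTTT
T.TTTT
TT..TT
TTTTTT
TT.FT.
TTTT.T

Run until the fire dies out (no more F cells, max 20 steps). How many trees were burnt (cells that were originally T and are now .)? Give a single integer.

Answer: 27

Derivation:
Step 1: +6 fires, +2 burnt (F count now 6)
Step 2: +6 fires, +6 burnt (F count now 6)
Step 3: +7 fires, +6 burnt (F count now 7)
Step 4: +7 fires, +7 burnt (F count now 7)
Step 5: +1 fires, +7 burnt (F count now 1)
Step 6: +0 fires, +1 burnt (F count now 0)
Fire out after step 6
Initially T: 28, now '.': 35
Total burnt (originally-T cells now '.'): 27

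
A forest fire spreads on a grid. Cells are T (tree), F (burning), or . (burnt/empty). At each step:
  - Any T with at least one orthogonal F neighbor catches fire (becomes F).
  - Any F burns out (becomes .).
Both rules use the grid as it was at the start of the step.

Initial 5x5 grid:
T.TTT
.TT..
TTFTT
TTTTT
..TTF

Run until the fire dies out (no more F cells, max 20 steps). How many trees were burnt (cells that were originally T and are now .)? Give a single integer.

Step 1: +6 fires, +2 burnt (F count now 6)
Step 2: +7 fires, +6 burnt (F count now 7)
Step 3: +2 fires, +7 burnt (F count now 2)
Step 4: +1 fires, +2 burnt (F count now 1)
Step 5: +0 fires, +1 burnt (F count now 0)
Fire out after step 5
Initially T: 17, now '.': 24
Total burnt (originally-T cells now '.'): 16

Answer: 16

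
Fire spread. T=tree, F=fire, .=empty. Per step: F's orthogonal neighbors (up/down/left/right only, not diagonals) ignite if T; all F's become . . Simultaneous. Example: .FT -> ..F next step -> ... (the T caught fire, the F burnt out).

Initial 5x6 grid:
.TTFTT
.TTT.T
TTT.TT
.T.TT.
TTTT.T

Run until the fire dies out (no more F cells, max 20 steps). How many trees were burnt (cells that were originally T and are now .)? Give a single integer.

Answer: 20

Derivation:
Step 1: +3 fires, +1 burnt (F count now 3)
Step 2: +3 fires, +3 burnt (F count now 3)
Step 3: +3 fires, +3 burnt (F count now 3)
Step 4: +2 fires, +3 burnt (F count now 2)
Step 5: +3 fires, +2 burnt (F count now 3)
Step 6: +2 fires, +3 burnt (F count now 2)
Step 7: +3 fires, +2 burnt (F count now 3)
Step 8: +1 fires, +3 burnt (F count now 1)
Step 9: +0 fires, +1 burnt (F count now 0)
Fire out after step 9
Initially T: 21, now '.': 29
Total burnt (originally-T cells now '.'): 20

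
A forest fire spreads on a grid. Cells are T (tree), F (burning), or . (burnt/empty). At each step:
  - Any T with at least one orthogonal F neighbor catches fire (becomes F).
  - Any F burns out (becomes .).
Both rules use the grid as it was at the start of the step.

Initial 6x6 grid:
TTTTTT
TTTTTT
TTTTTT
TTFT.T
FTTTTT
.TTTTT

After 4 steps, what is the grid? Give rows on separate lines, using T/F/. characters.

Step 1: 6 trees catch fire, 2 burn out
  TTTTTT
  TTTTTT
  TTFTTT
  FF.F.T
  .FFTTT
  .TTTTT
Step 2: 7 trees catch fire, 6 burn out
  TTTTTT
  TTFTTT
  FF.FTT
  .....T
  ...FTT
  .FFTTT
Step 3: 7 trees catch fire, 7 burn out
  TTFTTT
  FF.FTT
  ....FT
  .....T
  ....FT
  ...FTT
Step 4: 7 trees catch fire, 7 burn out
  FF.FTT
  ....FT
  .....F
  .....T
  .....F
  ....FT

FF.FTT
....FT
.....F
.....T
.....F
....FT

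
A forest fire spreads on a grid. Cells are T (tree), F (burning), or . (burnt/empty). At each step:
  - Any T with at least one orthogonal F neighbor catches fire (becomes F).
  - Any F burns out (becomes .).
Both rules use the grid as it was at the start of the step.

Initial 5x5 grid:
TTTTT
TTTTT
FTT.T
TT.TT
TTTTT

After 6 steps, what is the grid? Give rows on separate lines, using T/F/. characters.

Step 1: 3 trees catch fire, 1 burn out
  TTTTT
  FTTTT
  .FT.T
  FT.TT
  TTTTT
Step 2: 5 trees catch fire, 3 burn out
  FTTTT
  .FTTT
  ..F.T
  .F.TT
  FTTTT
Step 3: 3 trees catch fire, 5 burn out
  .FTTT
  ..FTT
  ....T
  ...TT
  .FTTT
Step 4: 3 trees catch fire, 3 burn out
  ..FTT
  ...FT
  ....T
  ...TT
  ..FTT
Step 5: 3 trees catch fire, 3 burn out
  ...FT
  ....F
  ....T
  ...TT
  ...FT
Step 6: 4 trees catch fire, 3 burn out
  ....F
  .....
  ....F
  ...FT
  ....F

....F
.....
....F
...FT
....F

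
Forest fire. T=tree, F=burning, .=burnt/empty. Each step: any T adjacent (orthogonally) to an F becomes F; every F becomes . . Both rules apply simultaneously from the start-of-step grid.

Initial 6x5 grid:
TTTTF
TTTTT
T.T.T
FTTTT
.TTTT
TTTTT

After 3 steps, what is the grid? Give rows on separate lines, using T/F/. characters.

Step 1: 4 trees catch fire, 2 burn out
  TTTF.
  TTTTF
  F.T.T
  .FTTT
  .TTTT
  TTTTT
Step 2: 6 trees catch fire, 4 burn out
  TTF..
  FTTF.
  ..T.F
  ..FTT
  .FTTT
  TTTTT
Step 3: 9 trees catch fire, 6 burn out
  FF...
  .FF..
  ..F..
  ...FF
  ..FTT
  TFTTT

FF...
.FF..
..F..
...FF
..FTT
TFTTT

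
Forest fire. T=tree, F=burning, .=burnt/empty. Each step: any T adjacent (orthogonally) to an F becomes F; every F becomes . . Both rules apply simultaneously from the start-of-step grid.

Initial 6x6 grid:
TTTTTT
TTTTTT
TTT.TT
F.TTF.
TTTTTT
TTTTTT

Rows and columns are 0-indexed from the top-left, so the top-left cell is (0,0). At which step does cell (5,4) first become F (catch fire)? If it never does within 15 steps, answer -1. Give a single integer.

Step 1: cell (5,4)='T' (+5 fires, +2 burnt)
Step 2: cell (5,4)='F' (+10 fires, +5 burnt)
  -> target ignites at step 2
Step 3: cell (5,4)='.' (+10 fires, +10 burnt)
Step 4: cell (5,4)='.' (+5 fires, +10 burnt)
Step 5: cell (5,4)='.' (+1 fires, +5 burnt)
Step 6: cell (5,4)='.' (+0 fires, +1 burnt)
  fire out at step 6

2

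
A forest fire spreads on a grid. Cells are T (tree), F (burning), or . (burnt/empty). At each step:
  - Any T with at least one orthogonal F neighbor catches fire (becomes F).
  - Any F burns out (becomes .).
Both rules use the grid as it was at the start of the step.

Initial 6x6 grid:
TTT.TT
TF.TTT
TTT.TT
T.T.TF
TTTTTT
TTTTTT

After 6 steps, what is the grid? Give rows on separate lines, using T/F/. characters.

Step 1: 6 trees catch fire, 2 burn out
  TFT.TT
  F..TTT
  TFT.TF
  T.T.F.
  TTTTTF
  TTTTTT
Step 2: 8 trees catch fire, 6 burn out
  F.F.TT
  ...TTF
  F.F.F.
  T.T...
  TTTTF.
  TTTTTF
Step 3: 6 trees catch fire, 8 burn out
  ....TF
  ...TF.
  ......
  F.F...
  TTTF..
  TTTTF.
Step 4: 5 trees catch fire, 6 burn out
  ....F.
  ...F..
  ......
  ......
  FTF...
  TTTF..
Step 5: 3 trees catch fire, 5 burn out
  ......
  ......
  ......
  ......
  .F....
  FTF...
Step 6: 1 trees catch fire, 3 burn out
  ......
  ......
  ......
  ......
  ......
  .F....

......
......
......
......
......
.F....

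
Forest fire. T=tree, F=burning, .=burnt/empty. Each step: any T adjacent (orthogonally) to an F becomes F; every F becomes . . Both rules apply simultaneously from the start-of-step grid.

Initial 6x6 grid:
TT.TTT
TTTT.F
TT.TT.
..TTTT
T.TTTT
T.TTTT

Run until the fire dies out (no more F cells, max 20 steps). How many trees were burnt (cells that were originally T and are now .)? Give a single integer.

Step 1: +1 fires, +1 burnt (F count now 1)
Step 2: +1 fires, +1 burnt (F count now 1)
Step 3: +1 fires, +1 burnt (F count now 1)
Step 4: +1 fires, +1 burnt (F count now 1)
Step 5: +2 fires, +1 burnt (F count now 2)
Step 6: +3 fires, +2 burnt (F count now 3)
Step 7: +6 fires, +3 burnt (F count now 6)
Step 8: +6 fires, +6 burnt (F count now 6)
Step 9: +3 fires, +6 burnt (F count now 3)
Step 10: +1 fires, +3 burnt (F count now 1)
Step 11: +0 fires, +1 burnt (F count now 0)
Fire out after step 11
Initially T: 27, now '.': 34
Total burnt (originally-T cells now '.'): 25

Answer: 25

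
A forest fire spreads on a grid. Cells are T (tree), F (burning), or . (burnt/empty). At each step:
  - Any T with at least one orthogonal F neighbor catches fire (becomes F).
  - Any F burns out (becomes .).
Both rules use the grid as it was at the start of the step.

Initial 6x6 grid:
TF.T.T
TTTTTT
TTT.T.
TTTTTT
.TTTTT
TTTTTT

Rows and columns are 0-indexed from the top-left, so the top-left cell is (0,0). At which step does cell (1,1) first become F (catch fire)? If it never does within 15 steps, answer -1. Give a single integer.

Step 1: cell (1,1)='F' (+2 fires, +1 burnt)
  -> target ignites at step 1
Step 2: cell (1,1)='.' (+3 fires, +2 burnt)
Step 3: cell (1,1)='.' (+4 fires, +3 burnt)
Step 4: cell (1,1)='.' (+5 fires, +4 burnt)
Step 5: cell (1,1)='.' (+5 fires, +5 burnt)
Step 6: cell (1,1)='.' (+5 fires, +5 burnt)
Step 7: cell (1,1)='.' (+3 fires, +5 burnt)
Step 8: cell (1,1)='.' (+2 fires, +3 burnt)
Step 9: cell (1,1)='.' (+1 fires, +2 burnt)
Step 10: cell (1,1)='.' (+0 fires, +1 burnt)
  fire out at step 10

1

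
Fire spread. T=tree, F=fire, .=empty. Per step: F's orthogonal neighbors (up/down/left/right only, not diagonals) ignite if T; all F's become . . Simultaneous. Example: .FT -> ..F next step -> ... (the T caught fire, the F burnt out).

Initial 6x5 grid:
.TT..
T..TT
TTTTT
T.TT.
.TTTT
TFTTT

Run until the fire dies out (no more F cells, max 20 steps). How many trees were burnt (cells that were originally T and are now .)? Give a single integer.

Answer: 19

Derivation:
Step 1: +3 fires, +1 burnt (F count now 3)
Step 2: +2 fires, +3 burnt (F count now 2)
Step 3: +3 fires, +2 burnt (F count now 3)
Step 4: +3 fires, +3 burnt (F count now 3)
Step 5: +2 fires, +3 burnt (F count now 2)
Step 6: +3 fires, +2 burnt (F count now 3)
Step 7: +3 fires, +3 burnt (F count now 3)
Step 8: +0 fires, +3 burnt (F count now 0)
Fire out after step 8
Initially T: 21, now '.': 28
Total burnt (originally-T cells now '.'): 19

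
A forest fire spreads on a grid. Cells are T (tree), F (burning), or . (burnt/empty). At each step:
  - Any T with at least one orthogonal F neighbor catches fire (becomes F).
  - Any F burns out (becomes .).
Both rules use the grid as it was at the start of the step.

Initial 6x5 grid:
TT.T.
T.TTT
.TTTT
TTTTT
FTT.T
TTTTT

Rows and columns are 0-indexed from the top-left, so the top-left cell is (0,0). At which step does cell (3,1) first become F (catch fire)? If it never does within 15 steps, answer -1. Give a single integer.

Step 1: cell (3,1)='T' (+3 fires, +1 burnt)
Step 2: cell (3,1)='F' (+3 fires, +3 burnt)
  -> target ignites at step 2
Step 3: cell (3,1)='.' (+3 fires, +3 burnt)
Step 4: cell (3,1)='.' (+3 fires, +3 burnt)
Step 5: cell (3,1)='.' (+4 fires, +3 burnt)
Step 6: cell (3,1)='.' (+3 fires, +4 burnt)
Step 7: cell (3,1)='.' (+2 fires, +3 burnt)
Step 8: cell (3,1)='.' (+0 fires, +2 burnt)
  fire out at step 8

2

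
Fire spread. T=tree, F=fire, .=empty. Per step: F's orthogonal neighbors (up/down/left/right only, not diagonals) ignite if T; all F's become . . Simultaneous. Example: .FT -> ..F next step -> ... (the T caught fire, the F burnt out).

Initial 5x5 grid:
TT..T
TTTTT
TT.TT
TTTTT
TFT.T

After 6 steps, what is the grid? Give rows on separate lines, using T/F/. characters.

Step 1: 3 trees catch fire, 1 burn out
  TT..T
  TTTTT
  TT.TT
  TFTTT
  F.F.T
Step 2: 3 trees catch fire, 3 burn out
  TT..T
  TTTTT
  TF.TT
  F.FTT
  ....T
Step 3: 3 trees catch fire, 3 burn out
  TT..T
  TFTTT
  F..TT
  ...FT
  ....T
Step 4: 5 trees catch fire, 3 burn out
  TF..T
  F.FTT
  ...FT
  ....F
  ....T
Step 5: 4 trees catch fire, 5 burn out
  F...T
  ...FT
  ....F
  .....
  ....F
Step 6: 1 trees catch fire, 4 burn out
  ....T
  ....F
  .....
  .....
  .....

....T
....F
.....
.....
.....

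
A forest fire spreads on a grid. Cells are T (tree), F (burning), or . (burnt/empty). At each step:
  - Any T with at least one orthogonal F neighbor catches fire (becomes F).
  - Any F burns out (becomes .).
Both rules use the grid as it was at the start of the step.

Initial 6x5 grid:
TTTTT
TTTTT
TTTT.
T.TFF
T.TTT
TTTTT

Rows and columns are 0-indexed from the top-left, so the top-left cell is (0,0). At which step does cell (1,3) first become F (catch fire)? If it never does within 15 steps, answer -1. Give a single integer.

Step 1: cell (1,3)='T' (+4 fires, +2 burnt)
Step 2: cell (1,3)='F' (+5 fires, +4 burnt)
  -> target ignites at step 2
Step 3: cell (1,3)='.' (+5 fires, +5 burnt)
Step 4: cell (1,3)='.' (+5 fires, +5 burnt)
Step 5: cell (1,3)='.' (+4 fires, +5 burnt)
Step 6: cell (1,3)='.' (+2 fires, +4 burnt)
Step 7: cell (1,3)='.' (+0 fires, +2 burnt)
  fire out at step 7

2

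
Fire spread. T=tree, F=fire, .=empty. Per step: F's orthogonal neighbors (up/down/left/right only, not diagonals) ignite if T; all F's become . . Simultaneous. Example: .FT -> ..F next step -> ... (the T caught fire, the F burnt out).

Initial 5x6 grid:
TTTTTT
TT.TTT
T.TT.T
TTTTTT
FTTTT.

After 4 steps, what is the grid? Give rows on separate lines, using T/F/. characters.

Step 1: 2 trees catch fire, 1 burn out
  TTTTTT
  TT.TTT
  T.TT.T
  FTTTTT
  .FTTT.
Step 2: 3 trees catch fire, 2 burn out
  TTTTTT
  TT.TTT
  F.TT.T
  .FTTTT
  ..FTT.
Step 3: 3 trees catch fire, 3 burn out
  TTTTTT
  FT.TTT
  ..TT.T
  ..FTTT
  ...FT.
Step 4: 5 trees catch fire, 3 burn out
  FTTTTT
  .F.TTT
  ..FT.T
  ...FTT
  ....F.

FTTTTT
.F.TTT
..FT.T
...FTT
....F.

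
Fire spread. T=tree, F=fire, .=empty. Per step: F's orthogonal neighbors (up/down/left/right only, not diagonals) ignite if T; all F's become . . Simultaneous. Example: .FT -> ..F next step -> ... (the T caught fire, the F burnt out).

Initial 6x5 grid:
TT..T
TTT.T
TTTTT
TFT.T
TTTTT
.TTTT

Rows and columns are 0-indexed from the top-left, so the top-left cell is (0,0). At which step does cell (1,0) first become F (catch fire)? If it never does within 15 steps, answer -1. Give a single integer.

Step 1: cell (1,0)='T' (+4 fires, +1 burnt)
Step 2: cell (1,0)='T' (+6 fires, +4 burnt)
Step 3: cell (1,0)='F' (+6 fires, +6 burnt)
  -> target ignites at step 3
Step 4: cell (1,0)='.' (+4 fires, +6 burnt)
Step 5: cell (1,0)='.' (+3 fires, +4 burnt)
Step 6: cell (1,0)='.' (+1 fires, +3 burnt)
Step 7: cell (1,0)='.' (+0 fires, +1 burnt)
  fire out at step 7

3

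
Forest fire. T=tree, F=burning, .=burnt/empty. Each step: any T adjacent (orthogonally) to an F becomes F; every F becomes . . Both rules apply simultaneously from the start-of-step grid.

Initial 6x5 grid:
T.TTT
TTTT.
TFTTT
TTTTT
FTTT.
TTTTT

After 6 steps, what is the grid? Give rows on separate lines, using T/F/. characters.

Step 1: 7 trees catch fire, 2 burn out
  T.TTT
  TFTT.
  F.FTT
  FFTTT
  .FTT.
  FTTTT
Step 2: 6 trees catch fire, 7 burn out
  T.TTT
  F.FT.
  ...FT
  ..FTT
  ..FT.
  .FTTT
Step 3: 7 trees catch fire, 6 burn out
  F.FTT
  ...F.
  ....F
  ...FT
  ...F.
  ..FTT
Step 4: 3 trees catch fire, 7 burn out
  ...FT
  .....
  .....
  ....F
  .....
  ...FT
Step 5: 2 trees catch fire, 3 burn out
  ....F
  .....
  .....
  .....
  .....
  ....F
Step 6: 0 trees catch fire, 2 burn out
  .....
  .....
  .....
  .....
  .....
  .....

.....
.....
.....
.....
.....
.....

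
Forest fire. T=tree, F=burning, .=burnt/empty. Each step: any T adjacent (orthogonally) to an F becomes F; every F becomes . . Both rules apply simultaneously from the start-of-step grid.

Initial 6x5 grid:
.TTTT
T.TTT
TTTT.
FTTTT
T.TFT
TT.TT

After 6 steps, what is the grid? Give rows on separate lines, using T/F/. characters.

Step 1: 7 trees catch fire, 2 burn out
  .TTTT
  T.TTT
  FTTT.
  .FTFT
  F.F.F
  TT.FT
Step 2: 7 trees catch fire, 7 burn out
  .TTTT
  F.TTT
  .FTF.
  ..F.F
  .....
  FT..F
Step 3: 3 trees catch fire, 7 burn out
  .TTTT
  ..TFT
  ..F..
  .....
  .....
  .F...
Step 4: 3 trees catch fire, 3 burn out
  .TTFT
  ..F.F
  .....
  .....
  .....
  .....
Step 5: 2 trees catch fire, 3 burn out
  .TF.F
  .....
  .....
  .....
  .....
  .....
Step 6: 1 trees catch fire, 2 burn out
  .F...
  .....
  .....
  .....
  .....
  .....

.F...
.....
.....
.....
.....
.....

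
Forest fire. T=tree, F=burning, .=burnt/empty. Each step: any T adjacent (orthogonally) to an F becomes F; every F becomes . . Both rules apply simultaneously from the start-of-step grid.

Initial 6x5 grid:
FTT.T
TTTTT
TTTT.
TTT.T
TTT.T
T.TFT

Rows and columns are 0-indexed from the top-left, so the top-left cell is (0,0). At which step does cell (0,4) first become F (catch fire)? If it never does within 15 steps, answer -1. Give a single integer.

Step 1: cell (0,4)='T' (+4 fires, +2 burnt)
Step 2: cell (0,4)='T' (+5 fires, +4 burnt)
Step 3: cell (0,4)='T' (+6 fires, +5 burnt)
Step 4: cell (0,4)='T' (+4 fires, +6 burnt)
Step 5: cell (0,4)='T' (+3 fires, +4 burnt)
Step 6: cell (0,4)='F' (+1 fires, +3 burnt)
  -> target ignites at step 6
Step 7: cell (0,4)='.' (+0 fires, +1 burnt)
  fire out at step 7

6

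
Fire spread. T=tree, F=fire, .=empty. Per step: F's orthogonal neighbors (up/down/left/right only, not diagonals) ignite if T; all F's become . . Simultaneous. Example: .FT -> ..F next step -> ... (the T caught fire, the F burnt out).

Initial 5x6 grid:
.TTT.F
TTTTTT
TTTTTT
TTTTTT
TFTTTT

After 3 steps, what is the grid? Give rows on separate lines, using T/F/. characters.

Step 1: 4 trees catch fire, 2 burn out
  .TTT..
  TTTTTF
  TTTTTT
  TFTTTT
  F.FTTT
Step 2: 6 trees catch fire, 4 burn out
  .TTT..
  TTTTF.
  TFTTTF
  F.FTTT
  ...FTT
Step 3: 8 trees catch fire, 6 burn out
  .TTT..
  TFTF..
  F.FTF.
  ...FTF
  ....FT

.TTT..
TFTF..
F.FTF.
...FTF
....FT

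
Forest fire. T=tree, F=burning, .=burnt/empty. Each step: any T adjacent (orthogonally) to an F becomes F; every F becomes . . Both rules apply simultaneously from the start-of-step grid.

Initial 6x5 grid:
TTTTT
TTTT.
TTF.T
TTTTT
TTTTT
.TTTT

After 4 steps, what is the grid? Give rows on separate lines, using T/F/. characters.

Step 1: 3 trees catch fire, 1 burn out
  TTTTT
  TTFT.
  TF..T
  TTFTT
  TTTTT
  .TTTT
Step 2: 7 trees catch fire, 3 burn out
  TTFTT
  TF.F.
  F...T
  TF.FT
  TTFTT
  .TTTT
Step 3: 8 trees catch fire, 7 burn out
  TF.FT
  F....
  ....T
  F...F
  TF.FT
  .TFTT
Step 4: 7 trees catch fire, 8 burn out
  F...F
  .....
  ....F
  .....
  F...F
  .F.FT

F...F
.....
....F
.....
F...F
.F.FT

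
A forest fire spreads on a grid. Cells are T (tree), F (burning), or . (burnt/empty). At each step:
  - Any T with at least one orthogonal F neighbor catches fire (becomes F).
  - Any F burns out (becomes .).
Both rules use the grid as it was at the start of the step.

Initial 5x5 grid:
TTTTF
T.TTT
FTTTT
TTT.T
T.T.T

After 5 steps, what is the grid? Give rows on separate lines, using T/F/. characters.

Step 1: 5 trees catch fire, 2 burn out
  TTTF.
  F.TTF
  .FTTT
  FTT.T
  T.T.T
Step 2: 7 trees catch fire, 5 burn out
  FTF..
  ..TF.
  ..FTF
  .FT.T
  F.T.T
Step 3: 5 trees catch fire, 7 burn out
  .F...
  ..F..
  ...F.
  ..F.F
  ..T.T
Step 4: 2 trees catch fire, 5 burn out
  .....
  .....
  .....
  .....
  ..F.F
Step 5: 0 trees catch fire, 2 burn out
  .....
  .....
  .....
  .....
  .....

.....
.....
.....
.....
.....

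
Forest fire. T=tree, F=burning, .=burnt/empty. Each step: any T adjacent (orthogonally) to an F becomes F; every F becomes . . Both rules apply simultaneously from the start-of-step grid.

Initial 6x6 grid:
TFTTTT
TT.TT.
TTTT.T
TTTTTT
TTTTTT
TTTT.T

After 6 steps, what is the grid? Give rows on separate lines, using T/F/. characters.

Step 1: 3 trees catch fire, 1 burn out
  F.FTTT
  TF.TT.
  TTTT.T
  TTTTTT
  TTTTTT
  TTTT.T
Step 2: 3 trees catch fire, 3 burn out
  ...FTT
  F..TT.
  TFTT.T
  TTTTTT
  TTTTTT
  TTTT.T
Step 3: 5 trees catch fire, 3 burn out
  ....FT
  ...FT.
  F.FT.T
  TFTTTT
  TTTTTT
  TTTT.T
Step 4: 6 trees catch fire, 5 burn out
  .....F
  ....F.
  ...F.T
  F.FTTT
  TFTTTT
  TTTT.T
Step 5: 4 trees catch fire, 6 burn out
  ......
  ......
  .....T
  ...FTT
  F.FTTT
  TFTT.T
Step 6: 4 trees catch fire, 4 burn out
  ......
  ......
  .....T
  ....FT
  ...FTT
  F.FT.T

......
......
.....T
....FT
...FTT
F.FT.T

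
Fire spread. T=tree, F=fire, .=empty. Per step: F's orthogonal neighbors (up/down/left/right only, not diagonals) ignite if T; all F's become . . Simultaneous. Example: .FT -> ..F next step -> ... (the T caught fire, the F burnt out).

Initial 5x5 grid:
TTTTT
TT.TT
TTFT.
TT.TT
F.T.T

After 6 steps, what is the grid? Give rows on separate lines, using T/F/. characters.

Step 1: 3 trees catch fire, 2 burn out
  TTTTT
  TT.TT
  TF.F.
  FT.TT
  ..T.T
Step 2: 5 trees catch fire, 3 burn out
  TTTTT
  TF.FT
  F....
  .F.FT
  ..T.T
Step 3: 5 trees catch fire, 5 burn out
  TFTFT
  F...F
  .....
  ....F
  ..T.T
Step 4: 4 trees catch fire, 5 burn out
  F.F.F
  .....
  .....
  .....
  ..T.F
Step 5: 0 trees catch fire, 4 burn out
  .....
  .....
  .....
  .....
  ..T..
Step 6: 0 trees catch fire, 0 burn out
  .....
  .....
  .....
  .....
  ..T..

.....
.....
.....
.....
..T..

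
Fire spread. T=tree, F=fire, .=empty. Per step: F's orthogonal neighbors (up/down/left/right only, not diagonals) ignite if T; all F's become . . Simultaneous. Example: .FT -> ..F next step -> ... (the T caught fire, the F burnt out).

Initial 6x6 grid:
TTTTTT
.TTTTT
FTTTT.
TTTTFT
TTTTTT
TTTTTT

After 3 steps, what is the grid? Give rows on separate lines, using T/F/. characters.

Step 1: 6 trees catch fire, 2 burn out
  TTTTTT
  .TTTTT
  .FTTF.
  FTTF.F
  TTTTFT
  TTTTTT
Step 2: 10 trees catch fire, 6 burn out
  TTTTTT
  .FTTFT
  ..FF..
  .FF...
  FTTF.F
  TTTTFT
Step 3: 10 trees catch fire, 10 burn out
  TFTTFT
  ..FF.F
  ......
  ......
  .FF...
  FTTF.F

TFTTFT
..FF.F
......
......
.FF...
FTTF.F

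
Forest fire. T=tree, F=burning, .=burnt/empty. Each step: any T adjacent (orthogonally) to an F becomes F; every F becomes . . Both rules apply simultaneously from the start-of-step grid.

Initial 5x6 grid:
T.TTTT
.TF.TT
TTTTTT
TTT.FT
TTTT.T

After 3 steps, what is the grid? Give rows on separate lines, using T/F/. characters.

Step 1: 5 trees catch fire, 2 burn out
  T.FTTT
  .F..TT
  TTFTFT
  TTT..F
  TTTT.T
Step 2: 7 trees catch fire, 5 burn out
  T..FTT
  ....FT
  TF.F.F
  TTF...
  TTTT.F
Step 3: 5 trees catch fire, 7 burn out
  T...FT
  .....F
  F.....
  TF....
  TTFT..

T...FT
.....F
F.....
TF....
TTFT..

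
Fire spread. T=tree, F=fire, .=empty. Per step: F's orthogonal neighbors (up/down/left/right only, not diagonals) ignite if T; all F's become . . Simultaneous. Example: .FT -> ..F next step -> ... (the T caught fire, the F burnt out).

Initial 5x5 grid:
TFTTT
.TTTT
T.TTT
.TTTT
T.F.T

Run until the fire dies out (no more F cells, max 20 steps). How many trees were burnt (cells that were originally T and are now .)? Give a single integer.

Step 1: +4 fires, +2 burnt (F count now 4)
Step 2: +5 fires, +4 burnt (F count now 5)
Step 3: +4 fires, +5 burnt (F count now 4)
Step 4: +3 fires, +4 burnt (F count now 3)
Step 5: +0 fires, +3 burnt (F count now 0)
Fire out after step 5
Initially T: 18, now '.': 23
Total burnt (originally-T cells now '.'): 16

Answer: 16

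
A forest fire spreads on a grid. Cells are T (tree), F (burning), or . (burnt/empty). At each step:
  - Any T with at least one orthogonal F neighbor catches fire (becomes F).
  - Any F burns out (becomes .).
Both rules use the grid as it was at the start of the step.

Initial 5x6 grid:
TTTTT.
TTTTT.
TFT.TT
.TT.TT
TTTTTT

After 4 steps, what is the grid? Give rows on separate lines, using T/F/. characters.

Step 1: 4 trees catch fire, 1 burn out
  TTTTT.
  TFTTT.
  F.F.TT
  .FT.TT
  TTTTTT
Step 2: 5 trees catch fire, 4 burn out
  TFTTT.
  F.FTT.
  ....TT
  ..F.TT
  TFTTTT
Step 3: 5 trees catch fire, 5 burn out
  F.FTT.
  ...FT.
  ....TT
  ....TT
  F.FTTT
Step 4: 3 trees catch fire, 5 burn out
  ...FT.
  ....F.
  ....TT
  ....TT
  ...FTT

...FT.
....F.
....TT
....TT
...FTT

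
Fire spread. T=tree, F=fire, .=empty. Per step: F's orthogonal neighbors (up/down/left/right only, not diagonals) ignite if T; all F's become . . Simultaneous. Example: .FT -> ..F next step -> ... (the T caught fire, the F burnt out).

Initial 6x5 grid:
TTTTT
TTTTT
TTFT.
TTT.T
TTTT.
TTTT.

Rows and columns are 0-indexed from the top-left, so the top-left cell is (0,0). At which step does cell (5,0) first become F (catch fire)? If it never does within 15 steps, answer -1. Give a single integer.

Step 1: cell (5,0)='T' (+4 fires, +1 burnt)
Step 2: cell (5,0)='T' (+6 fires, +4 burnt)
Step 3: cell (5,0)='T' (+8 fires, +6 burnt)
Step 4: cell (5,0)='T' (+5 fires, +8 burnt)
Step 5: cell (5,0)='F' (+1 fires, +5 burnt)
  -> target ignites at step 5
Step 6: cell (5,0)='.' (+0 fires, +1 burnt)
  fire out at step 6

5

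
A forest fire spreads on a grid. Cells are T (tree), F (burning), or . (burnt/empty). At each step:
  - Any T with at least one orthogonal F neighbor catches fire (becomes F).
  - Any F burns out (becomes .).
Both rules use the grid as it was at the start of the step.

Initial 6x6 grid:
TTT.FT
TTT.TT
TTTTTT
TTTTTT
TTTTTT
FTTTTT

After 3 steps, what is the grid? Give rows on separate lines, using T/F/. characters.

Step 1: 4 trees catch fire, 2 burn out
  TTT..F
  TTT.FT
  TTTTTT
  TTTTTT
  FTTTTT
  .FTTTT
Step 2: 5 trees catch fire, 4 burn out
  TTT...
  TTT..F
  TTTTFT
  FTTTTT
  .FTTTT
  ..FTTT
Step 3: 7 trees catch fire, 5 burn out
  TTT...
  TTT...
  FTTF.F
  .FTTFT
  ..FTTT
  ...FTT

TTT...
TTT...
FTTF.F
.FTTFT
..FTTT
...FTT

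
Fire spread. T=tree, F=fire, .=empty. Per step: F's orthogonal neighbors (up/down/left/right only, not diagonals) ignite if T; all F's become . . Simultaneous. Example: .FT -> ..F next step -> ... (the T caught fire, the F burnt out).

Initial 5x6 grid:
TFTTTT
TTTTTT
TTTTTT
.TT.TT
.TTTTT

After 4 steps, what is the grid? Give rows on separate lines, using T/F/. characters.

Step 1: 3 trees catch fire, 1 burn out
  F.FTTT
  TFTTTT
  TTTTTT
  .TT.TT
  .TTTTT
Step 2: 4 trees catch fire, 3 burn out
  ...FTT
  F.FTTT
  TFTTTT
  .TT.TT
  .TTTTT
Step 3: 5 trees catch fire, 4 burn out
  ....FT
  ...FTT
  F.FTTT
  .FT.TT
  .TTTTT
Step 4: 5 trees catch fire, 5 burn out
  .....F
  ....FT
  ...FTT
  ..F.TT
  .FTTTT

.....F
....FT
...FTT
..F.TT
.FTTTT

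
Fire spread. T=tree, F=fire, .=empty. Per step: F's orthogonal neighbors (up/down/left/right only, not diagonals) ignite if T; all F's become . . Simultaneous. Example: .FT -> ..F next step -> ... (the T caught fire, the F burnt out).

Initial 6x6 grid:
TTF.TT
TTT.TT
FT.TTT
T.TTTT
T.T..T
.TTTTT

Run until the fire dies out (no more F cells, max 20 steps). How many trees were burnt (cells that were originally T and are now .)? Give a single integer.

Answer: 8

Derivation:
Step 1: +5 fires, +2 burnt (F count now 5)
Step 2: +3 fires, +5 burnt (F count now 3)
Step 3: +0 fires, +3 burnt (F count now 0)
Fire out after step 3
Initially T: 26, now '.': 18
Total burnt (originally-T cells now '.'): 8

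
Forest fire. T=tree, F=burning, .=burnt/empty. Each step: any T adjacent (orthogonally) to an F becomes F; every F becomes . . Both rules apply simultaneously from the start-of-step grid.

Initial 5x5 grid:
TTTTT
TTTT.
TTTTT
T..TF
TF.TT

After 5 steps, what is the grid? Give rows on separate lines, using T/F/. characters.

Step 1: 4 trees catch fire, 2 burn out
  TTTTT
  TTTT.
  TTTTF
  T..F.
  F..TF
Step 2: 3 trees catch fire, 4 burn out
  TTTTT
  TTTT.
  TTTF.
  F....
  ...F.
Step 3: 3 trees catch fire, 3 burn out
  TTTTT
  TTTF.
  FTF..
  .....
  .....
Step 4: 4 trees catch fire, 3 burn out
  TTTFT
  FTF..
  .F...
  .....
  .....
Step 5: 4 trees catch fire, 4 burn out
  FTF.F
  .F...
  .....
  .....
  .....

FTF.F
.F...
.....
.....
.....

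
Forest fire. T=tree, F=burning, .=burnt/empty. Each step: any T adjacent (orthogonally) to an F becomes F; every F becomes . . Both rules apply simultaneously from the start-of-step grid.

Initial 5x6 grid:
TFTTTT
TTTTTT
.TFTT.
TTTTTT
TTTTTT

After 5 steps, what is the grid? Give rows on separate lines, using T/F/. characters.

Step 1: 7 trees catch fire, 2 burn out
  F.FTTT
  TFFTTT
  .F.FT.
  TTFTTT
  TTTTTT
Step 2: 7 trees catch fire, 7 burn out
  ...FTT
  F..FTT
  ....F.
  TF.FTT
  TTFTTT
Step 3: 6 trees catch fire, 7 burn out
  ....FT
  ....FT
  ......
  F...FT
  TF.FTT
Step 4: 5 trees catch fire, 6 burn out
  .....F
  .....F
  ......
  .....F
  F...FT
Step 5: 1 trees catch fire, 5 burn out
  ......
  ......
  ......
  ......
  .....F

......
......
......
......
.....F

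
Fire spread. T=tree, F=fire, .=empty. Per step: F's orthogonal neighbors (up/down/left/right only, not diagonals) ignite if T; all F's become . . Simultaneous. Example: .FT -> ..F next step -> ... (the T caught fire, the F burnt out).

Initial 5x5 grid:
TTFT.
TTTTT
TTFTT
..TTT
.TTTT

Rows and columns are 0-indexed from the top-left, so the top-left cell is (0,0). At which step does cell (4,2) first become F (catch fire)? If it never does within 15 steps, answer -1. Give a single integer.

Step 1: cell (4,2)='T' (+6 fires, +2 burnt)
Step 2: cell (4,2)='F' (+7 fires, +6 burnt)
  -> target ignites at step 2
Step 3: cell (4,2)='.' (+5 fires, +7 burnt)
Step 4: cell (4,2)='.' (+1 fires, +5 burnt)
Step 5: cell (4,2)='.' (+0 fires, +1 burnt)
  fire out at step 5

2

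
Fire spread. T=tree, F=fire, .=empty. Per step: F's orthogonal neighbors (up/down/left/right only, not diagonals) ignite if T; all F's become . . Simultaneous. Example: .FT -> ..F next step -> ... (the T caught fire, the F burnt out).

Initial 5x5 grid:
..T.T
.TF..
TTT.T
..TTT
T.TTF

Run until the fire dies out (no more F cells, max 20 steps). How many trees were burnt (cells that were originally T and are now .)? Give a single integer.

Answer: 11

Derivation:
Step 1: +5 fires, +2 burnt (F count now 5)
Step 2: +5 fires, +5 burnt (F count now 5)
Step 3: +1 fires, +5 burnt (F count now 1)
Step 4: +0 fires, +1 burnt (F count now 0)
Fire out after step 4
Initially T: 13, now '.': 23
Total burnt (originally-T cells now '.'): 11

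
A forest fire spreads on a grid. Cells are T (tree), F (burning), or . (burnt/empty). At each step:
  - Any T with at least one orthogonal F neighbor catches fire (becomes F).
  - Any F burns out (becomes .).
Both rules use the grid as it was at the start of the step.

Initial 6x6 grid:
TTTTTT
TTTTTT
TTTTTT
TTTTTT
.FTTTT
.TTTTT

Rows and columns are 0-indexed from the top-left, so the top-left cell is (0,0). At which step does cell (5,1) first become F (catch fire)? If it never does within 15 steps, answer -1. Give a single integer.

Step 1: cell (5,1)='F' (+3 fires, +1 burnt)
  -> target ignites at step 1
Step 2: cell (5,1)='.' (+5 fires, +3 burnt)
Step 3: cell (5,1)='.' (+6 fires, +5 burnt)
Step 4: cell (5,1)='.' (+7 fires, +6 burnt)
Step 5: cell (5,1)='.' (+6 fires, +7 burnt)
Step 6: cell (5,1)='.' (+3 fires, +6 burnt)
Step 7: cell (5,1)='.' (+2 fires, +3 burnt)
Step 8: cell (5,1)='.' (+1 fires, +2 burnt)
Step 9: cell (5,1)='.' (+0 fires, +1 burnt)
  fire out at step 9

1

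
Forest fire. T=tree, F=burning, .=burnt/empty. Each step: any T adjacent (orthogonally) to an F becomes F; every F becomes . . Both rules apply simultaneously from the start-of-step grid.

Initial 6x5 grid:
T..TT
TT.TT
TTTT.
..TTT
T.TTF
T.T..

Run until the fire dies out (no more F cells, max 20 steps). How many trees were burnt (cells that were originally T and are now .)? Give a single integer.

Step 1: +2 fires, +1 burnt (F count now 2)
Step 2: +2 fires, +2 burnt (F count now 2)
Step 3: +3 fires, +2 burnt (F count now 3)
Step 4: +2 fires, +3 burnt (F count now 2)
Step 5: +3 fires, +2 burnt (F count now 3)
Step 6: +3 fires, +3 burnt (F count now 3)
Step 7: +1 fires, +3 burnt (F count now 1)
Step 8: +1 fires, +1 burnt (F count now 1)
Step 9: +0 fires, +1 burnt (F count now 0)
Fire out after step 9
Initially T: 19, now '.': 28
Total burnt (originally-T cells now '.'): 17

Answer: 17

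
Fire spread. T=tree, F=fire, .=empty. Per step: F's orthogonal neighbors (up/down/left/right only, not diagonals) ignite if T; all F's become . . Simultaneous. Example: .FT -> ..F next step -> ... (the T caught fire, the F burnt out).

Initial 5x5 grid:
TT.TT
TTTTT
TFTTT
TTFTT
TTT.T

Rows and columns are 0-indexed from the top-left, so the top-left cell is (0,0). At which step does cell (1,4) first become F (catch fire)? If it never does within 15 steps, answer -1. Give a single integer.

Step 1: cell (1,4)='T' (+6 fires, +2 burnt)
Step 2: cell (1,4)='T' (+7 fires, +6 burnt)
Step 3: cell (1,4)='T' (+5 fires, +7 burnt)
Step 4: cell (1,4)='F' (+2 fires, +5 burnt)
  -> target ignites at step 4
Step 5: cell (1,4)='.' (+1 fires, +2 burnt)
Step 6: cell (1,4)='.' (+0 fires, +1 burnt)
  fire out at step 6

4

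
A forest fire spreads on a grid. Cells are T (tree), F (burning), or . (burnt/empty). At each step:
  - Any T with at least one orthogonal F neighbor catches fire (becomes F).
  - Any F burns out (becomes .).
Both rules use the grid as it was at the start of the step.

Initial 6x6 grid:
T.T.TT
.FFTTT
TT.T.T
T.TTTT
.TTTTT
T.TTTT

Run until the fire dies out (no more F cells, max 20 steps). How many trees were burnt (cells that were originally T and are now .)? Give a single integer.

Step 1: +3 fires, +2 burnt (F count now 3)
Step 2: +3 fires, +3 burnt (F count now 3)
Step 3: +4 fires, +3 burnt (F count now 4)
Step 4: +5 fires, +4 burnt (F count now 5)
Step 5: +4 fires, +5 burnt (F count now 4)
Step 6: +4 fires, +4 burnt (F count now 4)
Step 7: +1 fires, +4 burnt (F count now 1)
Step 8: +0 fires, +1 burnt (F count now 0)
Fire out after step 8
Initially T: 26, now '.': 34
Total burnt (originally-T cells now '.'): 24

Answer: 24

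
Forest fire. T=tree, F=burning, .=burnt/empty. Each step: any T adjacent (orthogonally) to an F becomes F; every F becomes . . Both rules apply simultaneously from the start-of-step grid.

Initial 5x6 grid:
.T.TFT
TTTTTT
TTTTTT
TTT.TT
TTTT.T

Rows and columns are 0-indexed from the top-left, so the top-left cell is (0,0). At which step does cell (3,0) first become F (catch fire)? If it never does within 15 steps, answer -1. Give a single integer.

Step 1: cell (3,0)='T' (+3 fires, +1 burnt)
Step 2: cell (3,0)='T' (+3 fires, +3 burnt)
Step 3: cell (3,0)='T' (+4 fires, +3 burnt)
Step 4: cell (3,0)='T' (+3 fires, +4 burnt)
Step 5: cell (3,0)='T' (+5 fires, +3 burnt)
Step 6: cell (3,0)='T' (+3 fires, +5 burnt)
Step 7: cell (3,0)='F' (+3 fires, +3 burnt)
  -> target ignites at step 7
Step 8: cell (3,0)='.' (+1 fires, +3 burnt)
Step 9: cell (3,0)='.' (+0 fires, +1 burnt)
  fire out at step 9

7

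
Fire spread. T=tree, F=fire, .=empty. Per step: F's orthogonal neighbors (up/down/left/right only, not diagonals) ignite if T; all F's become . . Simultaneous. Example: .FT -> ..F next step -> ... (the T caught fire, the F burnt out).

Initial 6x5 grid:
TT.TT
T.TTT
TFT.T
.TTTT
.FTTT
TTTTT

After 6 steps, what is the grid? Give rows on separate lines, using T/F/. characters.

Step 1: 5 trees catch fire, 2 burn out
  TT.TT
  T.TTT
  F.F.T
  .FTTT
  ..FTT
  TFTTT
Step 2: 6 trees catch fire, 5 burn out
  TT.TT
  F.FTT
  ....T
  ..FTT
  ...FT
  F.FTT
Step 3: 5 trees catch fire, 6 burn out
  FT.TT
  ...FT
  ....T
  ...FT
  ....F
  ...FT
Step 4: 5 trees catch fire, 5 burn out
  .F.FT
  ....F
  ....T
  ....F
  .....
  ....F
Step 5: 2 trees catch fire, 5 burn out
  ....F
  .....
  ....F
  .....
  .....
  .....
Step 6: 0 trees catch fire, 2 burn out
  .....
  .....
  .....
  .....
  .....
  .....

.....
.....
.....
.....
.....
.....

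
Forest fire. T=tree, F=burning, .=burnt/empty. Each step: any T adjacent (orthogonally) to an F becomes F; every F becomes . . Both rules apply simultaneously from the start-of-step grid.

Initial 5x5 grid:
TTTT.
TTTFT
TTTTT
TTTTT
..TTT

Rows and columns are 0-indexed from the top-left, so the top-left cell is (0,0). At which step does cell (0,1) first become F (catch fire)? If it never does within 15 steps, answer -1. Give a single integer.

Step 1: cell (0,1)='T' (+4 fires, +1 burnt)
Step 2: cell (0,1)='T' (+5 fires, +4 burnt)
Step 3: cell (0,1)='F' (+6 fires, +5 burnt)
  -> target ignites at step 3
Step 4: cell (0,1)='.' (+5 fires, +6 burnt)
Step 5: cell (0,1)='.' (+1 fires, +5 burnt)
Step 6: cell (0,1)='.' (+0 fires, +1 burnt)
  fire out at step 6

3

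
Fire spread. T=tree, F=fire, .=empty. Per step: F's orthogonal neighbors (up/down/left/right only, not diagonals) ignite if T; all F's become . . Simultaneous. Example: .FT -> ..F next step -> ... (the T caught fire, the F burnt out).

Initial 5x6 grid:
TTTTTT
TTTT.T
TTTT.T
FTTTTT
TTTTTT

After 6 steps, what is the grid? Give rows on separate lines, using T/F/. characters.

Step 1: 3 trees catch fire, 1 burn out
  TTTTTT
  TTTT.T
  FTTT.T
  .FTTTT
  FTTTTT
Step 2: 4 trees catch fire, 3 burn out
  TTTTTT
  FTTT.T
  .FTT.T
  ..FTTT
  .FTTTT
Step 3: 5 trees catch fire, 4 burn out
  FTTTTT
  .FTT.T
  ..FT.T
  ...FTT
  ..FTTT
Step 4: 5 trees catch fire, 5 burn out
  .FTTTT
  ..FT.T
  ...F.T
  ....FT
  ...FTT
Step 5: 4 trees catch fire, 5 burn out
  ..FTTT
  ...F.T
  .....T
  .....F
  ....FT
Step 6: 3 trees catch fire, 4 burn out
  ...FTT
  .....T
  .....F
  ......
  .....F

...FTT
.....T
.....F
......
.....F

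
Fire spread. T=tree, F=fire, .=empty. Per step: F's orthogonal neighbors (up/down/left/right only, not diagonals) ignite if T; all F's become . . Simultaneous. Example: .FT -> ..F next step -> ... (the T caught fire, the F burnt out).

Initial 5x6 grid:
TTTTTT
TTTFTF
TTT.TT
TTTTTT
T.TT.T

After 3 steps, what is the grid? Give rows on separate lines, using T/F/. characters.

Step 1: 5 trees catch fire, 2 burn out
  TTTFTF
  TTF.F.
  TTT.TF
  TTTTTT
  T.TT.T
Step 2: 6 trees catch fire, 5 burn out
  TTF.F.
  TF....
  TTF.F.
  TTTTTF
  T.TT.T
Step 3: 6 trees catch fire, 6 burn out
  TF....
  F.....
  TF....
  TTFTF.
  T.TT.F

TF....
F.....
TF....
TTFTF.
T.TT.F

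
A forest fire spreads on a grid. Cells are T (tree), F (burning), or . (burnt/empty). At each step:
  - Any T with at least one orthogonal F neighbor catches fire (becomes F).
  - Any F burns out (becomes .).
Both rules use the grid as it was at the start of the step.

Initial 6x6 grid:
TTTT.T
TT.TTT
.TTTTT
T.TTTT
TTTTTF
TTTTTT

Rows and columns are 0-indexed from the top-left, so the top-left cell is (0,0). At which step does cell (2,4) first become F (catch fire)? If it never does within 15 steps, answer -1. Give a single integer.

Step 1: cell (2,4)='T' (+3 fires, +1 burnt)
Step 2: cell (2,4)='T' (+4 fires, +3 burnt)
Step 3: cell (2,4)='F' (+5 fires, +4 burnt)
  -> target ignites at step 3
Step 4: cell (2,4)='.' (+6 fires, +5 burnt)
Step 5: cell (2,4)='.' (+4 fires, +6 burnt)
Step 6: cell (2,4)='.' (+4 fires, +4 burnt)
Step 7: cell (2,4)='.' (+2 fires, +4 burnt)
Step 8: cell (2,4)='.' (+2 fires, +2 burnt)
Step 9: cell (2,4)='.' (+1 fires, +2 burnt)
Step 10: cell (2,4)='.' (+0 fires, +1 burnt)
  fire out at step 10

3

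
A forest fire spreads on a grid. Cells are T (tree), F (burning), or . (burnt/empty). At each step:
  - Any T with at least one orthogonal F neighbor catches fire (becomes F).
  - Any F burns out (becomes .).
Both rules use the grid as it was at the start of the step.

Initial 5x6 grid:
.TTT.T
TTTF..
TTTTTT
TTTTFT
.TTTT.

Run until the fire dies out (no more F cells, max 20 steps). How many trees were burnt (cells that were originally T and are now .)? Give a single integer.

Step 1: +7 fires, +2 burnt (F count now 7)
Step 2: +6 fires, +7 burnt (F count now 6)
Step 3: +5 fires, +6 burnt (F count now 5)
Step 4: +3 fires, +5 burnt (F count now 3)
Step 5: +0 fires, +3 burnt (F count now 0)
Fire out after step 5
Initially T: 22, now '.': 29
Total burnt (originally-T cells now '.'): 21

Answer: 21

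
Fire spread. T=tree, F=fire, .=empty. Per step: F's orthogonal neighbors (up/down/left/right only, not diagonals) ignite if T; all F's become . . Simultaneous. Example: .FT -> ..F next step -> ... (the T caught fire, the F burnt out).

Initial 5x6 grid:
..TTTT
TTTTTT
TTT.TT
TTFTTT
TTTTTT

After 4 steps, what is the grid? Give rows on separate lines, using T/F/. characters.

Step 1: 4 trees catch fire, 1 burn out
  ..TTTT
  TTTTTT
  TTF.TT
  TF.FTT
  TTFTTT
Step 2: 6 trees catch fire, 4 burn out
  ..TTTT
  TTFTTT
  TF..TT
  F...FT
  TF.FTT
Step 3: 8 trees catch fire, 6 burn out
  ..FTTT
  TF.FTT
  F...FT
  .....F
  F...FT
Step 4: 5 trees catch fire, 8 burn out
  ...FTT
  F...FT
  .....F
  ......
  .....F

...FTT
F...FT
.....F
......
.....F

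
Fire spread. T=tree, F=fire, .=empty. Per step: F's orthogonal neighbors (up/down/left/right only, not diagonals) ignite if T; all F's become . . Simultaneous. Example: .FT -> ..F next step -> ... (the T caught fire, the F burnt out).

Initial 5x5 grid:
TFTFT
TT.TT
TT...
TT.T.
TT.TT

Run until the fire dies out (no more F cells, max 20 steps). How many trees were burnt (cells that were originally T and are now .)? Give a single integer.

Step 1: +5 fires, +2 burnt (F count now 5)
Step 2: +3 fires, +5 burnt (F count now 3)
Step 3: +2 fires, +3 burnt (F count now 2)
Step 4: +2 fires, +2 burnt (F count now 2)
Step 5: +1 fires, +2 burnt (F count now 1)
Step 6: +0 fires, +1 burnt (F count now 0)
Fire out after step 6
Initially T: 16, now '.': 22
Total burnt (originally-T cells now '.'): 13

Answer: 13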